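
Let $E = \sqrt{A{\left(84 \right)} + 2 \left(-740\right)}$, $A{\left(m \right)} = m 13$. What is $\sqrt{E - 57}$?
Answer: $\sqrt{-57 + 2 i \sqrt{97}} \approx 1.286 + 7.6586 i$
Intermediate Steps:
$A{\left(m \right)} = 13 m$
$E = 2 i \sqrt{97}$ ($E = \sqrt{13 \cdot 84 + 2 \left(-740\right)} = \sqrt{1092 - 1480} = \sqrt{-388} = 2 i \sqrt{97} \approx 19.698 i$)
$\sqrt{E - 57} = \sqrt{2 i \sqrt{97} - 57} = \sqrt{-57 + 2 i \sqrt{97}}$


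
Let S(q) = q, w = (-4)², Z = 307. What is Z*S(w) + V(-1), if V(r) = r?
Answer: 4911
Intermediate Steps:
w = 16
Z*S(w) + V(-1) = 307*16 - 1 = 4912 - 1 = 4911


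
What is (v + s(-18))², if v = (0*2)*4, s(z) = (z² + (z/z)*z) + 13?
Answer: 101761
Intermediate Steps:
s(z) = 13 + z + z² (s(z) = (z² + 1*z) + 13 = (z² + z) + 13 = (z + z²) + 13 = 13 + z + z²)
v = 0 (v = 0*4 = 0)
(v + s(-18))² = (0 + (13 - 18 + (-18)²))² = (0 + (13 - 18 + 324))² = (0 + 319)² = 319² = 101761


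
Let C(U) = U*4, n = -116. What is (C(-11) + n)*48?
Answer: -7680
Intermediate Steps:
C(U) = 4*U
(C(-11) + n)*48 = (4*(-11) - 116)*48 = (-44 - 116)*48 = -160*48 = -7680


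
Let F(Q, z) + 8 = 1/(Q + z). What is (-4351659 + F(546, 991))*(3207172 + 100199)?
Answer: -22121391210664038/1537 ≈ -1.4393e+13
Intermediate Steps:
F(Q, z) = -8 + 1/(Q + z)
(-4351659 + F(546, 991))*(3207172 + 100199) = (-4351659 + (1 - 8*546 - 8*991)/(546 + 991))*(3207172 + 100199) = (-4351659 + (1 - 4368 - 7928)/1537)*3307371 = (-4351659 + (1/1537)*(-12295))*3307371 = (-4351659 - 12295/1537)*3307371 = -6688512178/1537*3307371 = -22121391210664038/1537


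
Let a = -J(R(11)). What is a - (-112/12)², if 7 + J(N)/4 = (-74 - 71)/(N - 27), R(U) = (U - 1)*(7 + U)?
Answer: -8464/153 ≈ -55.320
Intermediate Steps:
R(U) = (-1 + U)*(7 + U)
J(N) = -28 - 580/(-27 + N) (J(N) = -28 + 4*((-74 - 71)/(N - 27)) = -28 + 4*(-145/(-27 + N)) = -28 - 580/(-27 + N))
a = 4864/153 (a = -4*(44 - 7*(-7 + 11² + 6*11))/(-27 + (-7 + 11² + 6*11)) = -4*(44 - 7*(-7 + 121 + 66))/(-27 + (-7 + 121 + 66)) = -4*(44 - 7*180)/(-27 + 180) = -4*(44 - 1260)/153 = -4*(-1216)/153 = -1*(-4864/153) = 4864/153 ≈ 31.791)
a - (-112/12)² = 4864/153 - (-112/12)² = 4864/153 - (-112*1/12)² = 4864/153 - (-28/3)² = 4864/153 - 1*784/9 = 4864/153 - 784/9 = -8464/153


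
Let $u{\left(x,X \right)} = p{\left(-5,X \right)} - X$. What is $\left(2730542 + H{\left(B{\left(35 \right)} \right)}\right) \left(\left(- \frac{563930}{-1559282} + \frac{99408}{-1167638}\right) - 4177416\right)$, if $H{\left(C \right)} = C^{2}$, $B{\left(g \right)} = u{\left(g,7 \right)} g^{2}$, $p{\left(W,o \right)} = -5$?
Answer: $- \frac{6820855451806577324713846}{7461790639} \approx -9.141 \cdot 10^{14}$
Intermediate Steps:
$u{\left(x,X \right)} = -5 - X$
$B{\left(g \right)} = - 12 g^{2}$ ($B{\left(g \right)} = \left(-5 - 7\right) g^{2} = - 12 g^{2}$)
$\left(2730542 + H{\left(B{\left(35 \right)} \right)}\right) \left(\left(- \frac{563930}{-1559282} + \frac{99408}{-1167638}\right) - 4177416\right) = \left(2730542 + \left(- 12 \cdot 35^{2}\right)^{2}\right) \left(\left(- \frac{563930}{-1559282} + \frac{99408}{-1167638}\right) - 4177416\right) = \left(2730542 + \left(\left(-12\right) 1225\right)^{2}\right) \left(\left(\left(-563930\right) \left(- \frac{1}{1559282}\right) + 99408 \left(- \frac{1}{1167638}\right)\right) - 4177416\right) = \left(2730542 + \left(-14700\right)^{2}\right) \left(\left(\frac{281965}{779641} - \frac{49704}{583819}\right) - 4177416\right) = \left(2730542 + 216090000\right) \left(\frac{125865248071}{455169228979} - 4177416\right) = 218820542 \left(- \frac{1901431093979290193}{455169228979}\right) = - \frac{6820855451806577324713846}{7461790639}$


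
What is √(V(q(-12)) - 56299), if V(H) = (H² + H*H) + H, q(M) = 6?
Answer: I*√56221 ≈ 237.11*I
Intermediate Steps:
V(H) = H + 2*H² (V(H) = (H² + H²) + H = 2*H² + H = H + 2*H²)
√(V(q(-12)) - 56299) = √(6*(1 + 2*6) - 56299) = √(6*(1 + 12) - 56299) = √(6*13 - 56299) = √(78 - 56299) = √(-56221) = I*√56221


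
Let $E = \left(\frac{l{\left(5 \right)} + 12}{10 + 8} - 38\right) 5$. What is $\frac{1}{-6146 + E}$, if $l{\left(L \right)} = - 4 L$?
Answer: $- \frac{9}{57044} \approx -0.00015777$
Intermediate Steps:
$E = - \frac{1730}{9}$ ($E = \left(\frac{\left(-4\right) 5 + 12}{10 + 8} - 38\right) 5 = \left(\frac{-20 + 12}{18} - 38\right) 5 = \left(\left(-8\right) \frac{1}{18} - 38\right) 5 = \left(- \frac{4}{9} - 38\right) 5 = \left(- \frac{346}{9}\right) 5 = - \frac{1730}{9} \approx -192.22$)
$\frac{1}{-6146 + E} = \frac{1}{-6146 - \frac{1730}{9}} = \frac{1}{- \frac{57044}{9}} = - \frac{9}{57044}$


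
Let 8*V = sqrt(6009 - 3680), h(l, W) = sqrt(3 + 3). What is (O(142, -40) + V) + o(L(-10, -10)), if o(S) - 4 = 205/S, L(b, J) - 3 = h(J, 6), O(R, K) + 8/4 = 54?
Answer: 261 - 205*sqrt(6)/3 + sqrt(2329)/8 ≈ 99.651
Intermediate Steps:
O(R, K) = 52 (O(R, K) = -2 + 54 = 52)
h(l, W) = sqrt(6)
L(b, J) = 3 + sqrt(6)
o(S) = 4 + 205/S
V = sqrt(2329)/8 (V = sqrt(6009 - 3680)/8 = sqrt(2329)/8 ≈ 6.0325)
(O(142, -40) + V) + o(L(-10, -10)) = (52 + sqrt(2329)/8) + (4 + 205/(3 + sqrt(6))) = 56 + 205/(3 + sqrt(6)) + sqrt(2329)/8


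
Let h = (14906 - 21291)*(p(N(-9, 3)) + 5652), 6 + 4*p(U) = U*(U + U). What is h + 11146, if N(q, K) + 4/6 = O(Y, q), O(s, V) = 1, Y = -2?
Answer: -324608861/9 ≈ -3.6068e+7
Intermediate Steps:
N(q, K) = 1/3 (N(q, K) = -2/3 + 1 = 1/3)
p(U) = -3/2 + U**2/2 (p(U) = -3/2 + (U*(U + U))/4 = -3/2 + (U*(2*U))/4 = -3/2 + (2*U**2)/4 = -3/2 + U**2/2)
h = -324709175/9 (h = (14906 - 21291)*((-3/2 + (1/3)**2/2) + 5652) = -6385*((-3/2 + (1/2)*(1/9)) + 5652) = -6385*((-3/2 + 1/18) + 5652) = -6385*(-13/9 + 5652) = -6385*50855/9 = -324709175/9 ≈ -3.6079e+7)
h + 11146 = -324709175/9 + 11146 = -324608861/9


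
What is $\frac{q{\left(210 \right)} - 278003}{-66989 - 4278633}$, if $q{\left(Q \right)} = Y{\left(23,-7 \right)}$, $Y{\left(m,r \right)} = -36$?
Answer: $\frac{278039}{4345622} \approx 0.063981$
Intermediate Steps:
$q{\left(Q \right)} = -36$
$\frac{q{\left(210 \right)} - 278003}{-66989 - 4278633} = \frac{-36 - 278003}{-66989 - 4278633} = - \frac{278039}{-4345622} = \left(-278039\right) \left(- \frac{1}{4345622}\right) = \frac{278039}{4345622}$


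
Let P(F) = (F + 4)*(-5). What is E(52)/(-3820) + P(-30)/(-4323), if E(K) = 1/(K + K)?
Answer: -51650723/1717441440 ≈ -0.030074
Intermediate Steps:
E(K) = 1/(2*K)
P(F) = -20 - 5*F (P(F) = (4 + F)*(-5) = -20 - 5*F)
E(52)/(-3820) + P(-30)/(-4323) = ((½)/52)/(-3820) + (-20 - 5*(-30))/(-4323) = ((½)*(1/52))*(-1/3820) + (-20 + 150)*(-1/4323) = (1/104)*(-1/3820) + 130*(-1/4323) = -1/397280 - 130/4323 = -51650723/1717441440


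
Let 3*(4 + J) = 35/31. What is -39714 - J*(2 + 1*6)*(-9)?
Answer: -1239222/31 ≈ -39975.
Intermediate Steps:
J = -337/93 (J = -4 + (35/31)/3 = -4 + (35*(1/31))/3 = -4 + (1/3)*(35/31) = -4 + 35/93 = -337/93 ≈ -3.6237)
-39714 - J*(2 + 1*6)*(-9) = -39714 - (-337*(2 + 1*6)/93)*(-9) = -39714 - (-337*(2 + 6)/93)*(-9) = -39714 - (-337/93*8)*(-9) = -39714 - (-2696)*(-9)/93 = -39714 - 1*8088/31 = -39714 - 8088/31 = -1239222/31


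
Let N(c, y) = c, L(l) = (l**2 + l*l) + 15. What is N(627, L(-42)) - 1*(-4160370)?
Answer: 4160997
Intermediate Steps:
L(l) = 15 + 2*l**2 (L(l) = (l**2 + l**2) + 15 = 2*l**2 + 15 = 15 + 2*l**2)
N(627, L(-42)) - 1*(-4160370) = 627 - 1*(-4160370) = 627 + 4160370 = 4160997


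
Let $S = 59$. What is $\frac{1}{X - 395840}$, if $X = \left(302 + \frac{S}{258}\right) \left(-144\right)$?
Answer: $- \frac{43}{18892520} \approx -2.276 \cdot 10^{-6}$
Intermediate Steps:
$X = - \frac{1871400}{43}$ ($X = \left(302 + \frac{59}{258}\right) \left(-144\right) = \frac{77975}{258} \left(-144\right) = - \frac{1871400}{43} \approx -43521.0$)
$\frac{1}{X - 395840} = \frac{1}{- \frac{1871400}{43} - 395840} = \frac{1}{- \frac{18892520}{43}} = - \frac{43}{18892520}$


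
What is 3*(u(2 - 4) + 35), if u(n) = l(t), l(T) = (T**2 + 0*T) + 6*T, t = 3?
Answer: 186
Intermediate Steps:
l(T) = T**2 + 6*T (l(T) = (T**2 + 0) + 6*T = T**2 + 6*T)
u(n) = 27 (u(n) = 3*(6 + 3) = 3*9 = 27)
3*(u(2 - 4) + 35) = 3*(27 + 35) = 3*62 = 186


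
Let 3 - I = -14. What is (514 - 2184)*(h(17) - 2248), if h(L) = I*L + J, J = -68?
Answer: 3385090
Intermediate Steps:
I = 17 (I = 3 - 1*(-14) = 3 + 14 = 17)
h(L) = -68 + 17*L (h(L) = 17*L - 68 = -68 + 17*L)
(514 - 2184)*(h(17) - 2248) = (514 - 2184)*((-68 + 17*17) - 2248) = -1670*((-68 + 289) - 2248) = -1670*(221 - 2248) = -1670*(-2027) = 3385090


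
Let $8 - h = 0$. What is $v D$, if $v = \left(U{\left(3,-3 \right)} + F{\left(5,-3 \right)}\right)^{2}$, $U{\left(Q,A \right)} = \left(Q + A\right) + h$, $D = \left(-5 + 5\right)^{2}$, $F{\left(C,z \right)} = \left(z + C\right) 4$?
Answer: $0$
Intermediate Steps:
$h = 8$ ($h = 8 - 0 = 8 + 0 = 8$)
$F{\left(C,z \right)} = 4 C + 4 z$ ($F{\left(C,z \right)} = \left(C + z\right) 4 = 4 C + 4 z$)
$D = 0$ ($D = 0^{2} = 0$)
$U{\left(Q,A \right)} = 8 + A + Q$ ($U{\left(Q,A \right)} = \left(Q + A\right) + 8 = \left(A + Q\right) + 8 = 8 + A + Q$)
$v = 256$ ($v = \left(\left(8 - 3 + 3\right) + \left(4 \cdot 5 + 4 \left(-3\right)\right)\right)^{2} = \left(8 + \left(20 - 12\right)\right)^{2} = \left(8 + 8\right)^{2} = 16^{2} = 256$)
$v D = 256 \cdot 0 = 0$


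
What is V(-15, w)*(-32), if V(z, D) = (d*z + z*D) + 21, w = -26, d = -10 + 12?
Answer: -12192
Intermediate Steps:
d = 2
V(z, D) = 21 + 2*z + D*z (V(z, D) = (2*z + z*D) + 21 = (2*z + D*z) + 21 = 21 + 2*z + D*z)
V(-15, w)*(-32) = (21 + 2*(-15) - 26*(-15))*(-32) = (21 - 30 + 390)*(-32) = 381*(-32) = -12192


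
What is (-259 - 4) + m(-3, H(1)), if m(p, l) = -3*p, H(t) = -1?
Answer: -254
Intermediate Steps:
(-259 - 4) + m(-3, H(1)) = (-259 - 4) - 3*(-3) = -263 + 9 = -254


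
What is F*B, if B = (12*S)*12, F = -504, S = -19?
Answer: 1378944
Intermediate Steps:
B = -2736 (B = (12*(-19))*12 = -228*12 = -2736)
F*B = -504*(-2736) = 1378944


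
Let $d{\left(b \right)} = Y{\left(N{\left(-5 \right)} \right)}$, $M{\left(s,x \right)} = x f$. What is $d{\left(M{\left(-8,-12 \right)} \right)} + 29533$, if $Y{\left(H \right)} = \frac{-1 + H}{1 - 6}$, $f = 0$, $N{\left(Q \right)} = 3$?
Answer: $\frac{147663}{5} \approx 29533.0$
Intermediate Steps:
$Y{\left(H \right)} = \frac{1}{5} - \frac{H}{5}$ ($Y{\left(H \right)} = \frac{-1 + H}{-5} = \left(-1 + H\right) \left(- \frac{1}{5}\right) = \frac{1}{5} - \frac{H}{5}$)
$M{\left(s,x \right)} = 0$ ($M{\left(s,x \right)} = x 0 = 0$)
$d{\left(b \right)} = - \frac{2}{5}$ ($d{\left(b \right)} = \frac{1}{5} - \frac{3}{5} = - \frac{2}{5}$)
$d{\left(M{\left(-8,-12 \right)} \right)} + 29533 = - \frac{2}{5} + 29533 = \frac{147663}{5}$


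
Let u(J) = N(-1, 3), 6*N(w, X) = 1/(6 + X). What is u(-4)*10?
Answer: 5/27 ≈ 0.18519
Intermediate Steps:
N(w, X) = 1/(6*(6 + X))
u(J) = 1/54 (u(J) = 1/(6*(6 + 3)) = (⅙)/9 = (⅙)*(⅑) = 1/54)
u(-4)*10 = (1/54)*10 = 5/27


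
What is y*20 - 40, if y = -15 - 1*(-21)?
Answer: 80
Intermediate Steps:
y = 6 (y = -15 + 21 = 6)
y*20 - 40 = 6*20 - 40 = 120 - 40 = 80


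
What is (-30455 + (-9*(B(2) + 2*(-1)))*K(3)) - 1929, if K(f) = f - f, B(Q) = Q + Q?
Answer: -32384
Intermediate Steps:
B(Q) = 2*Q
K(f) = 0
(-30455 + (-9*(B(2) + 2*(-1)))*K(3)) - 1929 = (-30455 - 9*(2*2 + 2*(-1))*0) - 1929 = (-30455 - 9*(4 - 2)*0) - 1929 = (-30455 - 9*2*0) - 1929 = (-30455 - 18*0) - 1929 = (-30455 + 0) - 1929 = -30455 - 1929 = -32384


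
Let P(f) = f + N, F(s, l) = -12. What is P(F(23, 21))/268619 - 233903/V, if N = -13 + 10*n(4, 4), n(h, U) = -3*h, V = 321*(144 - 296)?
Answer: 62823715117/13106458248 ≈ 4.7933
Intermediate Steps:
V = -48792 (V = 321*(-152) = -48792)
N = -133 (N = -13 + 10*(-3*4) = -13 + 10*(-12) = -13 - 120 = -133)
P(f) = -133 + f (P(f) = f - 133 = -133 + f)
P(F(23, 21))/268619 - 233903/V = (-133 - 12)/268619 - 233903/(-48792) = -145*1/268619 - 233903*(-1/48792) = -145/268619 + 233903/48792 = 62823715117/13106458248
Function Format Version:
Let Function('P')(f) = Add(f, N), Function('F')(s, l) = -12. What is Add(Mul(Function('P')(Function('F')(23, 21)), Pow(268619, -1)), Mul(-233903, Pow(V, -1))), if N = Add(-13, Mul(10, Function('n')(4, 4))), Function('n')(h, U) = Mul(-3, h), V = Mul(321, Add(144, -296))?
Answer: Rational(62823715117, 13106458248) ≈ 4.7933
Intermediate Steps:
V = -48792 (V = Mul(321, -152) = -48792)
N = -133 (N = Add(-13, Mul(10, Mul(-3, 4))) = Add(-13, Mul(10, -12)) = Add(-13, -120) = -133)
Function('P')(f) = Add(-133, f) (Function('P')(f) = Add(f, -133) = Add(-133, f))
Add(Mul(Function('P')(Function('F')(23, 21)), Pow(268619, -1)), Mul(-233903, Pow(V, -1))) = Add(Mul(Add(-133, -12), Pow(268619, -1)), Mul(-233903, Pow(-48792, -1))) = Add(Mul(-145, Rational(1, 268619)), Mul(-233903, Rational(-1, 48792))) = Add(Rational(-145, 268619), Rational(233903, 48792)) = Rational(62823715117, 13106458248)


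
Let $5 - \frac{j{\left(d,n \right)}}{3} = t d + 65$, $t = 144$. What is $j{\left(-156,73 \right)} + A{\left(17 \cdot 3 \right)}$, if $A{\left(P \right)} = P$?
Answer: $67263$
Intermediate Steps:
$j{\left(d,n \right)} = -180 - 432 d$ ($j{\left(d,n \right)} = 15 - 3 \left(144 d + 65\right) = 15 - 3 \left(65 + 144 d\right) = 15 - \left(195 + 432 d\right) = -180 - 432 d$)
$j{\left(-156,73 \right)} + A{\left(17 \cdot 3 \right)} = \left(-180 - -67392\right) + 17 \cdot 3 = \left(-180 + 67392\right) + 51 = 67212 + 51 = 67263$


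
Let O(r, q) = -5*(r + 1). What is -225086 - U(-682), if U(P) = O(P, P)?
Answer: -228491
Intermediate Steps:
O(r, q) = -5 - 5*r (O(r, q) = -5*(1 + r) = -5 - 5*r)
U(P) = -5 - 5*P
-225086 - U(-682) = -225086 - (-5 - 5*(-682)) = -225086 - (-5 + 3410) = -225086 - 1*3405 = -225086 - 3405 = -228491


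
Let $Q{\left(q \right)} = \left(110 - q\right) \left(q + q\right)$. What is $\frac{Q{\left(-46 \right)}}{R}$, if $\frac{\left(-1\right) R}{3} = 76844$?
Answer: $\frac{1196}{19211} \approx 0.062256$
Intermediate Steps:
$Q{\left(q \right)} = 2 q \left(110 - q\right)$ ($Q{\left(q \right)} = \left(110 - q\right) 2 q = 2 q \left(110 - q\right)$)
$R = -230532$ ($R = \left(-3\right) 76844 = -230532$)
$\frac{Q{\left(-46 \right)}}{R} = \frac{2 \left(-46\right) \left(110 - -46\right)}{-230532} = 2 \left(-46\right) \left(110 + 46\right) \left(- \frac{1}{230532}\right) = 2 \left(-46\right) 156 \left(- \frac{1}{230532}\right) = \left(-14352\right) \left(- \frac{1}{230532}\right) = \frac{1196}{19211}$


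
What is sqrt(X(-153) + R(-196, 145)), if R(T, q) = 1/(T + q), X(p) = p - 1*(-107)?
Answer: I*sqrt(119697)/51 ≈ 6.7838*I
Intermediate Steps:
X(p) = 107 + p (X(p) = p + 107 = 107 + p)
sqrt(X(-153) + R(-196, 145)) = sqrt((107 - 153) + 1/(-196 + 145)) = sqrt(-46 + 1/(-51)) = sqrt(-46 - 1/51) = sqrt(-2347/51) = I*sqrt(119697)/51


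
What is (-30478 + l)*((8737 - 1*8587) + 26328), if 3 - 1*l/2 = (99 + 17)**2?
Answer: -1519413552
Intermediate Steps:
l = -26906 (l = 6 - 2*(99 + 17)**2 = 6 - 2*116**2 = 6 - 2*13456 = 6 - 26912 = -26906)
(-30478 + l)*((8737 - 1*8587) + 26328) = (-30478 - 26906)*((8737 - 1*8587) + 26328) = -57384*((8737 - 8587) + 26328) = -57384*(150 + 26328) = -57384*26478 = -1519413552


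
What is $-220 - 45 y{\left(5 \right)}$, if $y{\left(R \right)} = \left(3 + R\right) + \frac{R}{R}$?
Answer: $-625$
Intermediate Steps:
$y{\left(R \right)} = 4 + R$ ($y{\left(R \right)} = \left(3 + R\right) + 1 = 4 + R$)
$-220 - 45 y{\left(5 \right)} = -220 - 45 \left(4 + 5\right) = -220 - 405 = -625$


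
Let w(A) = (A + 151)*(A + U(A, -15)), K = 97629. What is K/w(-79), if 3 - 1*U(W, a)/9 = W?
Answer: 32543/15816 ≈ 2.0576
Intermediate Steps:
U(W, a) = 27 - 9*W
w(A) = (27 - 8*A)*(151 + A) (w(A) = (A + 151)*(A + (27 - 9*A)) = (151 + A)*(27 - 8*A) = (27 - 8*A)*(151 + A))
K/w(-79) = 97629/(4077 - 1181*(-79) - 8*(-79)²) = 97629/(4077 + 93299 - 8*6241) = 97629/(4077 + 93299 - 49928) = 97629/47448 = 97629*(1/47448) = 32543/15816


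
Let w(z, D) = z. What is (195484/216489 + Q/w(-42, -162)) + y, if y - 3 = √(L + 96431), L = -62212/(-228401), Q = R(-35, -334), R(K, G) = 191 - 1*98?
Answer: 731165/432978 + √5030531806420243/228401 ≈ 312.22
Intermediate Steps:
R(K, G) = 93 (R(K, G) = 191 - 98 = 93)
Q = 93
L = 62212/228401 (L = -62212*(-1/228401) = 62212/228401 ≈ 0.27238)
y = 3 + √5030531806420243/228401 (y = 3 + √(62212/228401 + 96431) = 3 + √(22024999043/228401) = 3 + √5030531806420243/228401 ≈ 313.53)
(195484/216489 + Q/w(-42, -162)) + y = (195484/216489 + 93/(-42)) + (3 + √5030531806420243/228401) = (195484*(1/216489) + 93*(-1/42)) + (3 + √5030531806420243/228401) = (195484/216489 - 31/14) + (3 + √5030531806420243/228401) = -567769/432978 + (3 + √5030531806420243/228401) = 731165/432978 + √5030531806420243/228401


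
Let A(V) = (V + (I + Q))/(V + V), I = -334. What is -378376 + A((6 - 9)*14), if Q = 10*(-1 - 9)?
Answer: -1135111/3 ≈ -3.7837e+5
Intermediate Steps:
Q = -100 (Q = 10*(-10) = -100)
A(V) = (-434 + V)/(2*V) (A(V) = (V + (-334 - 100))/(V + V) = (V - 434)/((2*V)) = (-434 + V)*(1/(2*V)) = (-434 + V)/(2*V))
-378376 + A((6 - 9)*14) = -378376 + (-434 + (6 - 9)*14)/(2*(((6 - 9)*14))) = -378376 + (-434 - 3*14)/(2*((-3*14))) = -378376 + (1/2)*(-434 - 42)/(-42) = -378376 + (1/2)*(-1/42)*(-476) = -378376 + 17/3 = -1135111/3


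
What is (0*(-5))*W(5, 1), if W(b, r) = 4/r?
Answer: 0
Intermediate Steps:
(0*(-5))*W(5, 1) = (0*(-5))*(4/1) = 0*(4*1) = 0*4 = 0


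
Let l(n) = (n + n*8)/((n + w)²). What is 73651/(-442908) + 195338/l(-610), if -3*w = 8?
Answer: -1804165054438003/135086940 ≈ -1.3356e+7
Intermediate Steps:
w = -8/3 (w = -⅓*8 = -8/3 ≈ -2.6667)
l(n) = 9*n/(-8/3 + n)² (l(n) = (n + n*8)/((n - 8/3)²) = (n + 8*n)/((-8/3 + n)²) = (9*n)/(-8/3 + n)² = 9*n/(-8/3 + n)²)
73651/(-442908) + 195338/l(-610) = 73651/(-442908) + 195338/((81*(-610)/(-8 + 3*(-610))²)) = 73651*(-1/442908) + 195338/((81*(-610)/(-8 - 1830)²)) = -73651/442908 + 195338/((81*(-610)/(-1838)²)) = -73651/442908 + 195338/((81*(-610)*(1/3378244))) = -73651/442908 + 195338/(-24705/1689122) = -73651/442908 + 195338*(-1689122/24705) = -73651/442908 - 329949713236/24705 = -1804165054438003/135086940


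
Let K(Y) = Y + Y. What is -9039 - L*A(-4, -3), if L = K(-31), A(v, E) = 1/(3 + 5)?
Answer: -36125/4 ≈ -9031.3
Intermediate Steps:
A(v, E) = 1/8
K(Y) = 2*Y
L = -62 (L = 2*(-31) = -62)
-9039 - L*A(-4, -3) = -9039 - (-62)/8 = -9039 - 1*(-31/4) = -9039 + 31/4 = -36125/4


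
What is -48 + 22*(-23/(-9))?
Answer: 74/9 ≈ 8.2222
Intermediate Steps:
-48 + 22*(-23/(-9)) = -48 + 22*(-23*(-⅑)) = -48 + 22*(23/9) = -48 + 506/9 = 74/9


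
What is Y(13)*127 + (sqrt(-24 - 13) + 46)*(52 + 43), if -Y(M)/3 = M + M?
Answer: -5536 + 95*I*sqrt(37) ≈ -5536.0 + 577.86*I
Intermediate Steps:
Y(M) = -6*M (Y(M) = -3*(M + M) = -6*M)
Y(13)*127 + (sqrt(-24 - 13) + 46)*(52 + 43) = -6*13*127 + (sqrt(-24 - 13) + 46)*(52 + 43) = -78*127 + (sqrt(-37) + 46)*95 = -9906 + (I*sqrt(37) + 46)*95 = -9906 + (46 + I*sqrt(37))*95 = -9906 + (4370 + 95*I*sqrt(37)) = -5536 + 95*I*sqrt(37)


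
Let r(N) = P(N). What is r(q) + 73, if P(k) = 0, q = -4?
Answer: 73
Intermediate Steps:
r(N) = 0
r(q) + 73 = 0 + 73 = 73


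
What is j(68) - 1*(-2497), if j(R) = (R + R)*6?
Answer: 3313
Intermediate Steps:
j(R) = 12*R (j(R) = (2*R)*6 = 12*R)
j(68) - 1*(-2497) = 12*68 - 1*(-2497) = 816 + 2497 = 3313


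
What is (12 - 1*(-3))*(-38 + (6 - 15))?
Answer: -705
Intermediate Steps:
(12 - 1*(-3))*(-38 + (6 - 15)) = (12 + 3)*(-38 - 9) = 15*(-47) = -705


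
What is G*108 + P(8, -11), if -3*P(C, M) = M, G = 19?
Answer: 6167/3 ≈ 2055.7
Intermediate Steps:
P(C, M) = -M/3
G*108 + P(8, -11) = 19*108 - ⅓*(-11) = 2052 + 11/3 = 6167/3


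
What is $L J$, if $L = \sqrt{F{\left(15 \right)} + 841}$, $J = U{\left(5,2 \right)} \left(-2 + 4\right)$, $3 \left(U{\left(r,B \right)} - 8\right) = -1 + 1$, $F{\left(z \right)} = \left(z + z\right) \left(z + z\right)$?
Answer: $16 \sqrt{1741} \approx 667.6$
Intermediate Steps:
$F{\left(z \right)} = 4 z^{2}$ ($F{\left(z \right)} = 2 z 2 z = 4 z^{2}$)
$U{\left(r,B \right)} = 8$ ($U{\left(r,B \right)} = 8 + \frac{-1 + 1}{3} = 8 + \frac{1}{3} \cdot 0 = 8 + 0 = 8$)
$J = 16$ ($J = 8 \left(-2 + 4\right) = 8 \cdot 2 = 16$)
$L = \sqrt{1741}$ ($L = \sqrt{4 \cdot 15^{2} + 841} = \sqrt{4 \cdot 225 + 841} = \sqrt{900 + 841} = \sqrt{1741} \approx 41.725$)
$L J = \sqrt{1741} \cdot 16 = 16 \sqrt{1741}$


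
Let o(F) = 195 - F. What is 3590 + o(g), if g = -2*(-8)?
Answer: 3769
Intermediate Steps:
g = 16
3590 + o(g) = 3590 + (195 - 1*16) = 3590 + (195 - 16) = 3590 + 179 = 3769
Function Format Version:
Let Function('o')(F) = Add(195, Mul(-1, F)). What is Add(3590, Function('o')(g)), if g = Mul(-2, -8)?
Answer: 3769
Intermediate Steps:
g = 16
Add(3590, Function('o')(g)) = Add(3590, Add(195, Mul(-1, 16))) = Add(3590, Add(195, -16)) = Add(3590, 179) = 3769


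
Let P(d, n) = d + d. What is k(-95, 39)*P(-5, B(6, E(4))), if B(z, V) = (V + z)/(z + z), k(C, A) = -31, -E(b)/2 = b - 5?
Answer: 310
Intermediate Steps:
E(b) = 10 - 2*b (E(b) = -2*(b - 5) = -2*(-5 + b) = 10 - 2*b)
B(z, V) = (V + z)/(2*z) (B(z, V) = (V + z)/((2*z)) = (V + z)*(1/(2*z)) = (V + z)/(2*z))
P(d, n) = 2*d
k(-95, 39)*P(-5, B(6, E(4))) = -62*(-5) = -31*(-10) = 310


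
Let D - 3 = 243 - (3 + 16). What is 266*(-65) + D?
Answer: -17063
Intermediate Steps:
D = 227 (D = 3 + (243 - (3 + 16)) = 3 + (243 - 1*19) = 3 + (243 - 19) = 3 + 224 = 227)
266*(-65) + D = 266*(-65) + 227 = -17290 + 227 = -17063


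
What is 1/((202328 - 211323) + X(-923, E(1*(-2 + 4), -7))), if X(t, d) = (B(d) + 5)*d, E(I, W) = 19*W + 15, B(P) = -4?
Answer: -1/9113 ≈ -0.00010973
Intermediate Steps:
E(I, W) = 15 + 19*W
X(t, d) = d (X(t, d) = (-4 + 5)*d = 1*d = d)
1/((202328 - 211323) + X(-923, E(1*(-2 + 4), -7))) = 1/((202328 - 211323) + (15 + 19*(-7))) = 1/(-8995 + (15 - 133)) = 1/(-8995 - 118) = 1/(-9113) = -1/9113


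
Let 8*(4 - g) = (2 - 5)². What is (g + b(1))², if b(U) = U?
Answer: 961/64 ≈ 15.016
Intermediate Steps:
g = 23/8 (g = 4 - (2 - 5)²/8 = 4 - ⅛*(-3)² = 4 - ⅛*9 = 4 - 9/8 = 23/8 ≈ 2.8750)
(g + b(1))² = (23/8 + 1)² = (31/8)² = 961/64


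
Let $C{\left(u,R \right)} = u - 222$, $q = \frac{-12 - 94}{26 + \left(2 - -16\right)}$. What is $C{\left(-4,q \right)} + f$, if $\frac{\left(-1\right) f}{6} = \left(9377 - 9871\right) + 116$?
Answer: $2042$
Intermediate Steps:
$q = - \frac{53}{22}$ ($q = - \frac{106}{26 + \left(2 + 16\right)} = - \frac{106}{26 + 18} = - \frac{106}{44} = \left(-106\right) \frac{1}{44} = - \frac{53}{22} \approx -2.4091$)
$f = 2268$ ($f = - 6 \left(\left(9377 - 9871\right) + 116\right) = - 6 \left(-494 + 116\right) = \left(-6\right) \left(-378\right) = 2268$)
$C{\left(u,R \right)} = -222 + u$
$C{\left(-4,q \right)} + f = \left(-222 - 4\right) + 2268 = -226 + 2268 = 2042$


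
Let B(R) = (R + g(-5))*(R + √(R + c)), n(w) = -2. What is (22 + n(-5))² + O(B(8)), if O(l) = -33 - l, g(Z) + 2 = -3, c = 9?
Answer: 343 - 3*√17 ≈ 330.63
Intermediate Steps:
g(Z) = -5 (g(Z) = -2 - 3 = -5)
B(R) = (-5 + R)*(R + √(9 + R)) (B(R) = (R - 5)*(R + √(R + 9)) = (-5 + R)*(R + √(9 + R)))
(22 + n(-5))² + O(B(8)) = (22 - 2)² + (-33 - (8² - 5*8 - 5*√(9 + 8) + 8*√(9 + 8))) = 20² + (-33 - (64 - 40 - 5*√17 + 8*√17)) = 400 + (-33 - (24 + 3*√17)) = 400 + (-33 + (-24 - 3*√17)) = 400 + (-57 - 3*√17) = 343 - 3*√17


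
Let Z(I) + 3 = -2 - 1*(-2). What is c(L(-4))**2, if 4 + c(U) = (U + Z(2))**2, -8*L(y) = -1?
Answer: 74529/4096 ≈ 18.196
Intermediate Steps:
L(y) = 1/8 (L(y) = -1/8*(-1) = 1/8)
Z(I) = -3 (Z(I) = -3 + (-2 - 1*(-2)) = -3 + (-2 + 2) = -3 + 0 = -3)
c(U) = -4 + (-3 + U)**2 (c(U) = -4 + (U - 3)**2 = -4 + (-3 + U)**2)
c(L(-4))**2 = (-4 + (-3 + 1/8)**2)**2 = (-4 + (-23/8)**2)**2 = (-4 + 529/64)**2 = (273/64)**2 = 74529/4096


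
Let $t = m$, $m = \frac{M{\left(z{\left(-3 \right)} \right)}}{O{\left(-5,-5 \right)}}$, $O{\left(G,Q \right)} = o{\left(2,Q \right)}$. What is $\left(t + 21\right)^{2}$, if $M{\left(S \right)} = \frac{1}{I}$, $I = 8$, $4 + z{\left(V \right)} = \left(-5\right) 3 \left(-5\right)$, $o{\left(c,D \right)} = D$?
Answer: $\frac{703921}{1600} \approx 439.95$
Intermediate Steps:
$z{\left(V \right)} = 71$ ($z{\left(V \right)} = -4 + \left(-5\right) 3 \left(-5\right) = -4 - -75 = -4 + 75 = 71$)
$O{\left(G,Q \right)} = Q$
$M{\left(S \right)} = \frac{1}{8}$
$m = - \frac{1}{40}$ ($m = \frac{1}{8 \left(-5\right)} = \frac{1}{8} \left(- \frac{1}{5}\right) = - \frac{1}{40} \approx -0.025$)
$t = - \frac{1}{40} \approx -0.025$
$\left(t + 21\right)^{2} = \left(- \frac{1}{40} + 21\right)^{2} = \left(\frac{839}{40}\right)^{2} = \frac{703921}{1600}$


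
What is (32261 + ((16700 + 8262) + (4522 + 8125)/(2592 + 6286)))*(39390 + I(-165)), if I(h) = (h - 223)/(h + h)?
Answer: 550336366828484/244145 ≈ 2.2541e+9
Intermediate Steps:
I(h) = (-223 + h)/(2*h) (I(h) = (-223 + h)/((2*h)) = (-223 + h)*(1/(2*h)) = (-223 + h)/(2*h))
(32261 + ((16700 + 8262) + (4522 + 8125)/(2592 + 6286)))*(39390 + I(-165)) = (32261 + ((16700 + 8262) + (4522 + 8125)/(2592 + 6286)))*(39390 + (½)*(-223 - 165)/(-165)) = (32261 + (24962 + 12647/8878))*(39390 + (½)*(-1/165)*(-388)) = (32261 + (24962 + 12647*(1/8878)))*(39390 + 194/165) = (32261 + (24962 + 12647/8878))*(6499544/165) = (32261 + 221625283/8878)*(6499544/165) = (508038441/8878)*(6499544/165) = 550336366828484/244145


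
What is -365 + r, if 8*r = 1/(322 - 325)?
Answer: -8761/24 ≈ -365.04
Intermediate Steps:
r = -1/24 (r = 1/(8*(322 - 325)) = (⅛)/(-3) = (⅛)*(-⅓) = -1/24 ≈ -0.041667)
-365 + r = -365 - 1/24 = -8761/24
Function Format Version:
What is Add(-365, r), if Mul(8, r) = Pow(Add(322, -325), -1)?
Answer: Rational(-8761, 24) ≈ -365.04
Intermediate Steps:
r = Rational(-1, 24) (r = Mul(Rational(1, 8), Pow(Add(322, -325), -1)) = Mul(Rational(1, 8), Pow(-3, -1)) = Mul(Rational(1, 8), Rational(-1, 3)) = Rational(-1, 24) ≈ -0.041667)
Add(-365, r) = Add(-365, Rational(-1, 24)) = Rational(-8761, 24)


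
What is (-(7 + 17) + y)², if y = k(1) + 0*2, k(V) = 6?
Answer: 324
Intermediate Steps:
y = 6 (y = 6 + 0*2 = 6 + 0 = 6)
(-(7 + 17) + y)² = (-(7 + 17) + 6)² = (-1*24 + 6)² = (-24 + 6)² = (-18)² = 324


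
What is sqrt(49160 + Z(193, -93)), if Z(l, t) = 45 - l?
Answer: 2*sqrt(12253) ≈ 221.39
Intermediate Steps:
sqrt(49160 + Z(193, -93)) = sqrt(49160 + (45 - 1*193)) = sqrt(49160 + (45 - 193)) = sqrt(49160 - 148) = sqrt(49012) = 2*sqrt(12253)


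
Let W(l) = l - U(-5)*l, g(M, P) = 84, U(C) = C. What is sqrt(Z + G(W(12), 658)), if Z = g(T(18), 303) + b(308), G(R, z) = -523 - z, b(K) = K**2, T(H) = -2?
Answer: sqrt(93767) ≈ 306.21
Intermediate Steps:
W(l) = 6*l (W(l) = l - (-5)*l = l + 5*l = 6*l)
Z = 94948 (Z = 84 + 308**2 = 84 + 94864 = 94948)
sqrt(Z + G(W(12), 658)) = sqrt(94948 + (-523 - 1*658)) = sqrt(94948 + (-523 - 658)) = sqrt(94948 - 1181) = sqrt(93767)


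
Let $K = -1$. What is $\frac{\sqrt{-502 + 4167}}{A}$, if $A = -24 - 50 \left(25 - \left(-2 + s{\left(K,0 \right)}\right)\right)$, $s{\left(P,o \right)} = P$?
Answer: $- \frac{\sqrt{3665}}{1424} \approx -0.042513$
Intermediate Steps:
$A = -1424$ ($A = -24 - 50 \left(25 - \left(-2 - 1\right)\right) = -24 - 50 \left(25 - -3\right) = -24 - 50 \left(25 + 3\right) = -24 - 1400 = -1424$)
$\frac{\sqrt{-502 + 4167}}{A} = \frac{\sqrt{-502 + 4167}}{-1424} = \sqrt{3665} \left(- \frac{1}{1424}\right) = - \frac{\sqrt{3665}}{1424}$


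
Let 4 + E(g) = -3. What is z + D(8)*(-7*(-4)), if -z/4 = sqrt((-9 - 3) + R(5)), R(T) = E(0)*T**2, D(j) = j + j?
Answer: 448 - 4*I*sqrt(187) ≈ 448.0 - 54.699*I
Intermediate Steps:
E(g) = -7 (E(g) = -4 - 3 = -7)
D(j) = 2*j
R(T) = -7*T**2
z = -4*I*sqrt(187) (z = -4*sqrt((-9 - 3) - 7*5**2) = -4*sqrt(-12 - 7*25) = -4*sqrt(-12 - 175) = -4*I*sqrt(187) ≈ -54.699*I)
z + D(8)*(-7*(-4)) = -4*I*sqrt(187) + (2*8)*(-7*(-4)) = -4*I*sqrt(187) + 16*28 = -4*I*sqrt(187) + 448 = 448 - 4*I*sqrt(187)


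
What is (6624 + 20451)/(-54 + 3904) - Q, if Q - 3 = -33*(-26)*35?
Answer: -4623999/154 ≈ -30026.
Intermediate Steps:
Q = 30033 (Q = 3 - 33*(-26)*35 = 3 + 858*35 = 3 + 30030 = 30033)
(6624 + 20451)/(-54 + 3904) - Q = (6624 + 20451)/(-54 + 3904) - 1*30033 = 27075/3850 - 30033 = 27075*(1/3850) - 30033 = 1083/154 - 30033 = -4623999/154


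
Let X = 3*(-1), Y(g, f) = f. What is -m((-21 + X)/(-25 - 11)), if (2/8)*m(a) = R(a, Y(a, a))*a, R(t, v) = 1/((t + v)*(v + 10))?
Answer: -3/16 ≈ -0.18750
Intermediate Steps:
X = -3
R(t, v) = 1/((10 + v)*(t + v)) (R(t, v) = 1/((t + v)*(10 + v)) = 1/((10 + v)*(t + v)))
m(a) = 4*a/(2*a² + 20*a) (m(a) = 4*(a/(a² + 10*a + 10*a + a*a)) = 4*(a/(a² + 10*a + 10*a + a²)) = 4*(a/(2*a² + 20*a)) = 4*a/(2*a² + 20*a))
-m((-21 + X)/(-25 - 11)) = -2/(10 + (-21 - 3)/(-25 - 11)) = -2/(10 - 24/(-36)) = -2/(10 - 24*(-1/36)) = -2/(10 + ⅔) = -2/32/3 = -2*3/32 = -1*3/16 = -3/16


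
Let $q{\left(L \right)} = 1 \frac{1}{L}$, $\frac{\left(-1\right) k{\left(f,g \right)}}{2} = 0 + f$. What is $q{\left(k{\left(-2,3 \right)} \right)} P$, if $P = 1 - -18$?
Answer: $\frac{19}{4} \approx 4.75$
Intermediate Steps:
$P = 19$ ($P = 1 + 18 = 19$)
$k{\left(f,g \right)} = - 2 f$ ($k{\left(f,g \right)} = - 2 \left(0 + f\right) = - 2 f$)
$q{\left(L \right)} = \frac{1}{L}$
$q{\left(k{\left(-2,3 \right)} \right)} P = \frac{1}{\left(-2\right) \left(-2\right)} 19 = \frac{1}{4} \cdot 19 = \frac{19}{4}$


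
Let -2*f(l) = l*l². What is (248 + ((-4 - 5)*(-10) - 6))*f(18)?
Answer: -968112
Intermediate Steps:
f(l) = -l³/2 (f(l) = -l*l²/2 = -l³/2)
(248 + ((-4 - 5)*(-10) - 6))*f(18) = (248 + ((-4 - 5)*(-10) - 6))*(-½*18³) = (248 + (-9*(-10) - 6))*(-½*5832) = (248 + (90 - 6))*(-2916) = (248 + 84)*(-2916) = 332*(-2916) = -968112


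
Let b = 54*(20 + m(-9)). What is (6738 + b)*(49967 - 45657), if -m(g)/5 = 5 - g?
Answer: 17403780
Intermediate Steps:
m(g) = -25 + 5*g (m(g) = -5*(5 - g) = -25 + 5*g)
b = -2700 (b = 54*(20 + (-25 + 5*(-9))) = 54*(20 + (-25 - 45)) = 54*(20 - 70) = 54*(-50) = -2700)
(6738 + b)*(49967 - 45657) = (6738 - 2700)*(49967 - 45657) = 4038*4310 = 17403780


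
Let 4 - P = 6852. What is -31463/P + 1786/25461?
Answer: 813309971/174356928 ≈ 4.6646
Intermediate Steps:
P = -6848 (P = 4 - 1*6852 = 4 - 6852 = -6848)
-31463/P + 1786/25461 = -31463/(-6848) + 1786/25461 = -31463*(-1/6848) + 1786*(1/25461) = 31463/6848 + 1786/25461 = 813309971/174356928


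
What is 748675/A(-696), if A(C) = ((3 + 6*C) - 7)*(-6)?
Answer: 149735/5016 ≈ 29.851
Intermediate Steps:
A(C) = 24 - 36*C (A(C) = (-4 + 6*C)*(-6) = 24 - 36*C)
748675/A(-696) = 748675/(24 - 36*(-696)) = 748675/(24 + 25056) = 748675/25080 = 748675*(1/25080) = 149735/5016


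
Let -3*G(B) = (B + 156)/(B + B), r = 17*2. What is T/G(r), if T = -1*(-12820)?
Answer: -261528/19 ≈ -13765.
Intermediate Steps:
T = 12820
r = 34
G(B) = -(156 + B)/(6*B) (G(B) = -(B + 156)/(3*(B + B)) = -(156 + B)/(3*(2*B)) = -(156 + B)*1/(2*B)/3 = -(156 + B)/(6*B))
T/G(r) = 12820/(((⅙)*(-156 - 1*34)/34)) = 12820/(((⅙)*(1/34)*(-156 - 34))) = 12820/(((⅙)*(1/34)*(-190))) = 12820/(-95/102) = 12820*(-102/95) = -261528/19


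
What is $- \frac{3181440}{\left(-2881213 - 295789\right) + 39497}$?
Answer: $\frac{212096}{209167} \approx 1.014$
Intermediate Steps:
$- \frac{3181440}{\left(-2881213 - 295789\right) + 39497} = - \frac{3181440}{-3177002 + 39497} = - \frac{3181440}{-3137505} = \left(-3181440\right) \left(- \frac{1}{3137505}\right) = \frac{212096}{209167}$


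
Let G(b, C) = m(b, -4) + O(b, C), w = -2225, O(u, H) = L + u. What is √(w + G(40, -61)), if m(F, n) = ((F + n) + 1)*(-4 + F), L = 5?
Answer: 4*I*√53 ≈ 29.12*I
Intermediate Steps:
O(u, H) = 5 + u
m(F, n) = (-4 + F)*(1 + F + n) (m(F, n) = (1 + F + n)*(-4 + F) = (-4 + F)*(1 + F + n))
G(b, C) = 17 + b² - 6*b (G(b, C) = (-4 + b² - 4*(-4) - 3*b + b*(-4)) + (5 + b) = (-4 + b² + 16 - 3*b - 4*b) + (5 + b) = (12 + b² - 7*b) + (5 + b) = 17 + b² - 6*b)
√(w + G(40, -61)) = √(-2225 + (17 + 40² - 6*40)) = √(-2225 + (17 + 1600 - 240)) = √(-2225 + 1377) = √(-848) = 4*I*√53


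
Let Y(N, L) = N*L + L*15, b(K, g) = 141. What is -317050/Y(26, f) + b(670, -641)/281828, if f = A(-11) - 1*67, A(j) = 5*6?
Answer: 89353781297/427533076 ≈ 209.00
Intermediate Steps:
A(j) = 30
f = -37 (f = 30 - 1*67 = 30 - 67 = -37)
Y(N, L) = 15*L + L*N (Y(N, L) = L*N + 15*L = 15*L + L*N)
-317050/Y(26, f) + b(670, -641)/281828 = -317050*(-1/(37*(15 + 26))) + 141/281828 = -317050/((-37*41)) + 141*(1/281828) = -317050/(-1517) + 141/281828 = -317050*(-1/1517) + 141/281828 = 317050/1517 + 141/281828 = 89353781297/427533076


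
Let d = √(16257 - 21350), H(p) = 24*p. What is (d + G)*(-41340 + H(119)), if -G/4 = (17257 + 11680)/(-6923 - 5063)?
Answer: -2227223016/5993 - 38484*I*√5093 ≈ -3.7164e+5 - 2.7464e+6*I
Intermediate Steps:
d = I*√5093 (d = √(-5093) = I*√5093 ≈ 71.365*I)
G = 57874/5993 (G = -4*(17257 + 11680)/(-6923 - 5063) = -115748/(-11986) = -115748*(-1)/11986 = -4*(-28937/11986) = 57874/5993 ≈ 9.6569)
(d + G)*(-41340 + H(119)) = (I*√5093 + 57874/5993)*(-41340 + 24*119) = (57874/5993 + I*√5093)*(-41340 + 2856) = (57874/5993 + I*√5093)*(-38484) = -2227223016/5993 - 38484*I*√5093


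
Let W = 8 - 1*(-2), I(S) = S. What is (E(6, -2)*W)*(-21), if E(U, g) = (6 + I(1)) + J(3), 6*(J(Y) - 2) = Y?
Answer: -1995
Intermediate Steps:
W = 10 (W = 8 + 2 = 10)
J(Y) = 2 + Y/6
E(U, g) = 19/2 (E(U, g) = (6 + 1) + (2 + (1/6)*3) = 7 + (2 + 1/2) = 7 + 5/2 = 19/2)
(E(6, -2)*W)*(-21) = ((19/2)*10)*(-21) = 95*(-21) = -1995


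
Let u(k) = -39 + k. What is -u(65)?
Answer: -26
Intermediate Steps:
-u(65) = -(-39 + 65) = -1*26 = -26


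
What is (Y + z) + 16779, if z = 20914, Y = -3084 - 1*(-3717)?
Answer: 38326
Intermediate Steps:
Y = 633 (Y = -3084 + 3717 = 633)
(Y + z) + 16779 = (633 + 20914) + 16779 = 21547 + 16779 = 38326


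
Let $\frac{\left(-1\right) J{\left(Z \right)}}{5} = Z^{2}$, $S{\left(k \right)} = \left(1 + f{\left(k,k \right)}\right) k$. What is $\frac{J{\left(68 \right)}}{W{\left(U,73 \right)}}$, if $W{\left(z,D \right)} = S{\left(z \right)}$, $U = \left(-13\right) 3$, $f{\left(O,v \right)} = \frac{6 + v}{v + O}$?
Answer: $\frac{46240}{111} \approx 416.58$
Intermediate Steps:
$f{\left(O,v \right)} = \frac{6 + v}{O + v}$
$S{\left(k \right)} = k \left(1 + \frac{6 + k}{2 k}\right)$ ($S{\left(k \right)} = \left(1 + \frac{6 + k}{k + k}\right) k = \left(1 + \frac{6 + k}{2 k}\right) k = k \left(1 + \frac{6 + k}{2 k}\right)$)
$U = -39$
$W{\left(z,D \right)} = 3 + \frac{3 z}{2}$
$J{\left(Z \right)} = - 5 Z^{2}$
$\frac{J{\left(68 \right)}}{W{\left(U,73 \right)}} = \frac{\left(-5\right) 68^{2}}{3 + \frac{3}{2} \left(-39\right)} = \frac{\left(-5\right) 4624}{3 - \frac{117}{2}} = - \frac{23120}{- \frac{111}{2}} = \left(-23120\right) \left(- \frac{2}{111}\right) = \frac{46240}{111}$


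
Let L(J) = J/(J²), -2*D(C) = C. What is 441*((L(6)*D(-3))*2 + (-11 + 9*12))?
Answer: 85995/2 ≈ 42998.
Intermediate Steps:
D(C) = -C/2
L(J) = 1/J (L(J) = J/J² = 1/J)
441*((L(6)*D(-3))*2 + (-11 + 9*12)) = 441*(((-½*(-3))/6)*2 + (-11 + 9*12)) = 441*(((⅙)*(3/2))*2 + (-11 + 108)) = 441*((¼)*2 + 97) = 441*(½ + 97) = 441*(195/2) = 85995/2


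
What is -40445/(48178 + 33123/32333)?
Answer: -1307708185/1557772397 ≈ -0.83947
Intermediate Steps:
-40445/(48178 + 33123/32333) = -40445/1557772397/32333 = -40445*32333/1557772397 = -1307708185/1557772397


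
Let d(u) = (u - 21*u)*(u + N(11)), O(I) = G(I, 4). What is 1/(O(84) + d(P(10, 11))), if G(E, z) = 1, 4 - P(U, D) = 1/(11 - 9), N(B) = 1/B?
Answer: -11/2754 ≈ -0.0039942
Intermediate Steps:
P(U, D) = 7/2 (P(U, D) = 4 - 1/(11 - 9) = 4 - 1/2 = 4 - 1*½ = 4 - ½ = 7/2)
O(I) = 1
d(u) = -20*u*(1/11 + u) (d(u) = (u - 21*u)*(u + 1/11) = (-20*u)*(u + 1/11) = (-20*u)*(1/11 + u) = -20*u*(1/11 + u))
1/(O(84) + d(P(10, 11))) = 1/(1 - 20/11*7/2*(1 + 11*(7/2))) = 1/(1 - 20/11*7/2*(1 + 77/2)) = 1/(1 - 20/11*7/2*79/2) = 1/(1 - 2765/11) = 1/(-2754/11) = -11/2754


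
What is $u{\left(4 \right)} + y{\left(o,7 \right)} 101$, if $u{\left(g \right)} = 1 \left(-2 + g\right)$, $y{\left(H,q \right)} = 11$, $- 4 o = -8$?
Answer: $1113$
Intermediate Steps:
$o = 2$ ($o = \left(- \frac{1}{4}\right) \left(-8\right) = 2$)
$u{\left(g \right)} = -2 + g$
$u{\left(4 \right)} + y{\left(o,7 \right)} 101 = \left(-2 + 4\right) + 11 \cdot 101 = 2 + 1111 = 1113$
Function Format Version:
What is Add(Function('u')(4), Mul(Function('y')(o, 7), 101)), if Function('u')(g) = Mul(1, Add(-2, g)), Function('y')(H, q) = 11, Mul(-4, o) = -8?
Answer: 1113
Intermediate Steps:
o = 2 (o = Mul(Rational(-1, 4), -8) = 2)
Function('u')(g) = Add(-2, g)
Add(Function('u')(4), Mul(Function('y')(o, 7), 101)) = Add(Add(-2, 4), Mul(11, 101)) = Add(2, 1111) = 1113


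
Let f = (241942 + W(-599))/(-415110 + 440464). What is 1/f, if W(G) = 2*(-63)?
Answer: 12677/120908 ≈ 0.10485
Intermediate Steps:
W(G) = -126
f = 120908/12677 (f = (241942 - 126)/(-415110 + 440464) = 241816/25354 = 241816*(1/25354) = 120908/12677 ≈ 9.5376)
1/f = 1/(120908/12677) = 12677/120908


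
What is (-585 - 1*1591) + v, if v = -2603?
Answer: -4779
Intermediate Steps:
(-585 - 1*1591) + v = (-585 - 1*1591) - 2603 = (-585 - 1591) - 2603 = -2176 - 2603 = -4779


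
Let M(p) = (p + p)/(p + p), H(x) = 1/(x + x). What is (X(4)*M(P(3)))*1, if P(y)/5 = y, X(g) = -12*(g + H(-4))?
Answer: -93/2 ≈ -46.500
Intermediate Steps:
H(x) = 1/(2*x)
X(g) = 3/2 - 12*g (X(g) = -12*(g + (½)/(-4)) = -12*(g + (½)*(-¼)) = -12*(g - ⅛) = -12*(-⅛ + g) = 3/2 - 12*g)
P(y) = 5*y
M(p) = 1 (M(p) = (2*p)/((2*p)) = (2*p)*(1/(2*p)) = 1)
(X(4)*M(P(3)))*1 = ((3/2 - 12*4)*1)*1 = ((3/2 - 48)*1)*1 = -93/2*1*1 = -93/2*1 = -93/2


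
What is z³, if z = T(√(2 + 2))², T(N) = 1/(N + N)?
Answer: 1/4096 ≈ 0.00024414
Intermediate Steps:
T(N) = 1/(2*N)
z = 1/16 (z = (1/(2*(√(2 + 2))))² = (1/(2*(√4)))² = ((½)/2)² = ((½)*(½))² = (¼)² = 1/16 ≈ 0.062500)
z³ = (1/16)³ = 1/4096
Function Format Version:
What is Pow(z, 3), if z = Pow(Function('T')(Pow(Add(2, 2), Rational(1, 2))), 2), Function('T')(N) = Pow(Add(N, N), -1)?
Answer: Rational(1, 4096) ≈ 0.00024414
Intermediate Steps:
Function('T')(N) = Mul(Rational(1, 2), Pow(N, -1)) (Function('T')(N) = Pow(Mul(2, N), -1) = Mul(Rational(1, 2), Pow(N, -1)))
z = Rational(1, 16) (z = Pow(Mul(Rational(1, 2), Pow(Pow(Add(2, 2), Rational(1, 2)), -1)), 2) = Pow(Mul(Rational(1, 2), Pow(Pow(4, Rational(1, 2)), -1)), 2) = Pow(Mul(Rational(1, 2), Pow(2, -1)), 2) = Pow(Mul(Rational(1, 2), Rational(1, 2)), 2) = Pow(Rational(1, 4), 2) = Rational(1, 16) ≈ 0.062500)
Pow(z, 3) = Pow(Rational(1, 16), 3) = Rational(1, 4096)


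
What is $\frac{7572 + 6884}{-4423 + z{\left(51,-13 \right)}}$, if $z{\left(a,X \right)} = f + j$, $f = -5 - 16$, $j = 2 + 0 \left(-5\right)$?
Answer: $- \frac{7228}{2221} \approx -3.2544$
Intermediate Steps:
$j = 2$ ($j = 2 + 0 = 2$)
$f = -21$ ($f = -5 - 16 = -21$)
$z{\left(a,X \right)} = -19$ ($z{\left(a,X \right)} = -21 + 2 = -19$)
$\frac{7572 + 6884}{-4423 + z{\left(51,-13 \right)}} = \frac{7572 + 6884}{-4423 - 19} = \frac{14456}{-4442} = 14456 \left(- \frac{1}{4442}\right) = - \frac{7228}{2221}$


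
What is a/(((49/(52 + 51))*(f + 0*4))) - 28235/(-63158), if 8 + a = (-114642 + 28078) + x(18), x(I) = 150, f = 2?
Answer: -40156858757/442106 ≈ -90831.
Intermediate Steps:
a = -86422 (a = -8 + ((-114642 + 28078) + 150) = -8 + (-86564 + 150) = -8 - 86414 = -86422)
a/(((49/(52 + 51))*(f + 0*4))) - 28235/(-63158) = -86422*103/(49*(2 + 0*4)) - 28235/(-63158) = -86422*103/(49*(2 + 0)) - 28235*(-1/63158) = -86422/((49*(1/103))*2) + 28235/63158 = -86422/((49/103)*2) + 28235/63158 = -86422/98/103 + 28235/63158 = -86422*103/98 + 28235/63158 = -635819/7 + 28235/63158 = -40156858757/442106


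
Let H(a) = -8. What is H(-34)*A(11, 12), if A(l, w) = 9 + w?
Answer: -168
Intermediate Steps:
H(-34)*A(11, 12) = -8*(9 + 12) = -8*21 = -168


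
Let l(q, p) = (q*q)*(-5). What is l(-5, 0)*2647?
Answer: -330875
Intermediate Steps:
l(q, p) = -5*q² (l(q, p) = q²*(-5) = -5*q²)
l(-5, 0)*2647 = -5*(-5)²*2647 = -5*25*2647 = -125*2647 = -330875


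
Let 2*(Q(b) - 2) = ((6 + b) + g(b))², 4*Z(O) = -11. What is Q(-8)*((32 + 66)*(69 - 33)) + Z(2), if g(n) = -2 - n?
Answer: 141109/4 ≈ 35277.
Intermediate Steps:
Z(O) = -11/4 (Z(O) = (¼)*(-11) = -11/4)
Q(b) = 10 (Q(b) = 2 + ((6 + b) + (-2 - b))²/2 = 2 + (½)*4² = 2 + (½)*16 = 2 + 8 = 10)
Q(-8)*((32 + 66)*(69 - 33)) + Z(2) = 10*((32 + 66)*(69 - 33)) - 11/4 = 10*(98*36) - 11/4 = 10*3528 - 11/4 = 35280 - 11/4 = 141109/4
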